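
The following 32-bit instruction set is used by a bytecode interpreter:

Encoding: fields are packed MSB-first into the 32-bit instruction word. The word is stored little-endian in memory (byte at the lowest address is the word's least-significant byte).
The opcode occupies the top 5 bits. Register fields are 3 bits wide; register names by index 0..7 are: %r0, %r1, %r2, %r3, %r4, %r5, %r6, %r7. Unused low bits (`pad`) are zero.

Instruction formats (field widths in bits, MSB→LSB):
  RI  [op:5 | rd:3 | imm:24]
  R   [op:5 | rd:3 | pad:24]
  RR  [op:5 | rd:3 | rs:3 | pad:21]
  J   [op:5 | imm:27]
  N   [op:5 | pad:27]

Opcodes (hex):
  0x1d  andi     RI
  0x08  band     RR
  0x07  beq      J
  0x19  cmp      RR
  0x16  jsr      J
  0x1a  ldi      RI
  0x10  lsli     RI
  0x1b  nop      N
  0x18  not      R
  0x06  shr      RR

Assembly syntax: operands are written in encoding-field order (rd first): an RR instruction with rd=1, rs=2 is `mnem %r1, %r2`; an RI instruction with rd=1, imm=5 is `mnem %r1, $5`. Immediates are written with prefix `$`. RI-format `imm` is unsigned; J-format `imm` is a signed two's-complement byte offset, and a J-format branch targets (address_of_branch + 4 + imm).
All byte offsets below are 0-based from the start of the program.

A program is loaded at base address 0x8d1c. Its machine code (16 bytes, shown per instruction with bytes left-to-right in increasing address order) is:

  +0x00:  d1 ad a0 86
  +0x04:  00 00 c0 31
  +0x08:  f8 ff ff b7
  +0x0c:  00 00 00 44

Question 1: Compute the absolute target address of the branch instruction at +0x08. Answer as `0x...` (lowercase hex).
0x8d20

[08] f8 ff ff b7 → 0xb7fffff8
  opcode bits[31:27]=0x16: jsr/J
  [26:0] imm=134217720 (s27→-8) = $-8
  target = base 0x8d1c + off 0x08 + 4 + imm -8 = 0x8d20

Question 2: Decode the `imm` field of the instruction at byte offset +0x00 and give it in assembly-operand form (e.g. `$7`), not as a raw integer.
$10530257

[00] d1 ad a0 86 → 0x86a0add1
  op=0x86a0add1>>27=0x10 ⇒ lsli (RI)
  [26:24] rd=6 = %r6
  [23:0] imm=10530257 = $10530257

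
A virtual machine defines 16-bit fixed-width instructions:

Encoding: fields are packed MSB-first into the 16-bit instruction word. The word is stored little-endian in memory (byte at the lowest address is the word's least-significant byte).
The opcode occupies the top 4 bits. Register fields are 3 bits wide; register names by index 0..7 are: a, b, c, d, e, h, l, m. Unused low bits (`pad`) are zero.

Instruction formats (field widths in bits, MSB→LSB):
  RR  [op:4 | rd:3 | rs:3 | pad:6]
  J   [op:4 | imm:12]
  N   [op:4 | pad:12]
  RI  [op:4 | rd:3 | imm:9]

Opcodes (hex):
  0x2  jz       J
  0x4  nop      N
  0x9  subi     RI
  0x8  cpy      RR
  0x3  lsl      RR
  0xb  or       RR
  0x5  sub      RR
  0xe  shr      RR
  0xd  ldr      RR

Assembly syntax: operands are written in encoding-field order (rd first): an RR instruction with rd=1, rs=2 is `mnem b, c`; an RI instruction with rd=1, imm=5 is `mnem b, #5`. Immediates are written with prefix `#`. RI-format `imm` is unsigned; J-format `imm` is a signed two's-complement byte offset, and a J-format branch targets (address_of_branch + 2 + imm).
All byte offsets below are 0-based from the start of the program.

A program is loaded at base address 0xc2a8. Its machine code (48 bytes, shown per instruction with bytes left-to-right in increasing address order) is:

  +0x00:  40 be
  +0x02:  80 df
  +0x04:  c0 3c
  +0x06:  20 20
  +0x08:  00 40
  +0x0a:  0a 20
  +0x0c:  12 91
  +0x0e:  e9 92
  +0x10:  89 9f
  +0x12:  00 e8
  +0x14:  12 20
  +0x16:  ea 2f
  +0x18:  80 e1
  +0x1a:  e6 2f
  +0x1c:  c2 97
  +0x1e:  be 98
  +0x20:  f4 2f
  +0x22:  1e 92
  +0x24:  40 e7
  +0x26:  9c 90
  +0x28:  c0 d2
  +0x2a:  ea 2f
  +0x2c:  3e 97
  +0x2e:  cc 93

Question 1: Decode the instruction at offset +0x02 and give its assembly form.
ldr m, l

[02] 80 df → 0xdf80
  op=0xdf80>>12=0xd ⇒ ldr (RR)
  rd: (w>>9)&0x7=0x7 → m
  rs: (w>>6)&0x7=0x6 → l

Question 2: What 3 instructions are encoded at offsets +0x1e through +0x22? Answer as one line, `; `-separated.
@+1e  little-endian(be 98) = 0x98be
  opcode bits[15:12]=0x9: subi/RI
  [11:9] rd=4 = e
  [8:0] imm=190 = #190
@+20  little-endian(f4 2f) = 0x2ff4
  opcode bits[15:12]=0x2: jz/J
  [11:0] imm=4084 (s12→-12) = #-12
@+22  little-endian(1e 92) = 0x921e
  opcode bits[15:12]=0x9: subi/RI
  [11:9] rd=1 = b
  [8:0] imm=30 = #30

subi e, #190; jz #-12; subi b, #30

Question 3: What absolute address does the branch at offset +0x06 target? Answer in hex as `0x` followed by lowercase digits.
0xc2d0

+0x06: 20 20 ⇒ word 0x2020 (little)
  op=0x2020>>12=0x2 ⇒ jz (J)
  imm@[11:0]=0x20 ⇒ #32
  target = base 0xc2a8 + off 0x06 + 2 + imm 32 = 0xc2d0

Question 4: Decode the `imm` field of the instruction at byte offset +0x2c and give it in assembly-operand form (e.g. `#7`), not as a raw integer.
@+2c  little-endian(3e 97) = 0x973e
  top 4b → 0x9 → subi [RI]
  rd: (w>>9)&0x7=0x3 → d
  imm: (w>>0)&0x1ff=0x13e → #318

#318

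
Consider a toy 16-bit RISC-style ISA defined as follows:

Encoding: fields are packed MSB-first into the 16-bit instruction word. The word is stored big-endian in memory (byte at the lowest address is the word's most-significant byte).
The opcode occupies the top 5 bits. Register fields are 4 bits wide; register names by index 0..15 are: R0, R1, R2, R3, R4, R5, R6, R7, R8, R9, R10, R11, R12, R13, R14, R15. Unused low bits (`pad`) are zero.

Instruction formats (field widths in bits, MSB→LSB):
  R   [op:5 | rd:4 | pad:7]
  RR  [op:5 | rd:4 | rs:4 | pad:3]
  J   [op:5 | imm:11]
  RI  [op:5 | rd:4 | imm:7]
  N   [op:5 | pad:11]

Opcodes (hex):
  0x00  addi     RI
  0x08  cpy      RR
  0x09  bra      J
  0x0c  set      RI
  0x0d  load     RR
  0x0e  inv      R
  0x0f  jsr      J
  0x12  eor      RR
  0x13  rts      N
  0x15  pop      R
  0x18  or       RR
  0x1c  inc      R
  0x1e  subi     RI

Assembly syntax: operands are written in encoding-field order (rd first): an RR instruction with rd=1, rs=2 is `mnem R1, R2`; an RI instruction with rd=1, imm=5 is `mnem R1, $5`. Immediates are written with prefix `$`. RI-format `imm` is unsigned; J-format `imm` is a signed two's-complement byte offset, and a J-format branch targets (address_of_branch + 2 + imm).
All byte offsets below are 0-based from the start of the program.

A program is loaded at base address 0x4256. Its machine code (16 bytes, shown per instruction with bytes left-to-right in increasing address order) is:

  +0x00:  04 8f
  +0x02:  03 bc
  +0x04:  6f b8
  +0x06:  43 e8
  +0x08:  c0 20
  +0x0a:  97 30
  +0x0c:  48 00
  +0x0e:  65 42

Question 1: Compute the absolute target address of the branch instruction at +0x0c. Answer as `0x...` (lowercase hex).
off 0x0c: read 48 00 as big → 0x4800
  top 5b → 0x9 → bra [J]
  imm: (w>>0)&0x7ff=0x0 → $0
  target = base 0x4256 + off 0x0c + 2 + imm 0 = 0x4264

0x4264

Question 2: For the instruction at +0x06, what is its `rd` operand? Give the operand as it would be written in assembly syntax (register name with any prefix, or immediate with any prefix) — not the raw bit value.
+0x06: 43 e8 ⇒ word 0x43e8 (big)
  opcode bits[15:11]=0x8: cpy/RR
  [10:7] rd=7 = R7
  [6:3] rs=13 = R13

R7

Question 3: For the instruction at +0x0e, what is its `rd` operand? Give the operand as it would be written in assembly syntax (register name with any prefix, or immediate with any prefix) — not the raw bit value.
R10

[0e] 65 42 → 0x6542
  top 5b → 0xc → set [RI]
  rd: (w>>7)&0xf=0xa → R10
  imm: (w>>0)&0x7f=0x42 → $66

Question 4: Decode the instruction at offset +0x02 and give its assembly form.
addi R7, $60

+0x02: 03 bc ⇒ word 0x03bc (big)
  top 5b → 0x0 → addi [RI]
  rd: (w>>7)&0xf=0x7 → R7
  imm: (w>>0)&0x7f=0x3c → $60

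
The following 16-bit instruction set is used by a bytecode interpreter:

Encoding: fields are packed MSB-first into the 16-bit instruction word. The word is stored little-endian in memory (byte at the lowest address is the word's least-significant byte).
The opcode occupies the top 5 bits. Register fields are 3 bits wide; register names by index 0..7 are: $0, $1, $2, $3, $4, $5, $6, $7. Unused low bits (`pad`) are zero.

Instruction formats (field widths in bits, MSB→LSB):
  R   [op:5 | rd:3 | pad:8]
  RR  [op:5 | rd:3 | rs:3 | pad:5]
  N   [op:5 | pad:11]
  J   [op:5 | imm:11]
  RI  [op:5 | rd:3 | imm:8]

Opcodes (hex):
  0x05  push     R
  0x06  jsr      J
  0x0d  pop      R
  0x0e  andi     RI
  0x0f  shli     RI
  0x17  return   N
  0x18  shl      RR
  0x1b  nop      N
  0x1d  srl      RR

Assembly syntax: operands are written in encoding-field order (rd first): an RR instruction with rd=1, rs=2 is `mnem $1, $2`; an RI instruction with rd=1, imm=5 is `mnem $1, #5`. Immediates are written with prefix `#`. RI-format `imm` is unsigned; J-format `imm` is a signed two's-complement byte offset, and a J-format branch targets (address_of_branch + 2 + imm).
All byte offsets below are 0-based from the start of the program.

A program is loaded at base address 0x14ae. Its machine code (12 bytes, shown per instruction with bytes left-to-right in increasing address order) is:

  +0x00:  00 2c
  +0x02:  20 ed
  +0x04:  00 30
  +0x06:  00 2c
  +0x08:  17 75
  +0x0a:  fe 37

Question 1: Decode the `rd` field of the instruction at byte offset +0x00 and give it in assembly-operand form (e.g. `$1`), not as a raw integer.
+0x00: 00 2c ⇒ word 0x2c00 (little)
  opcode bits[15:11]=0x5: push/R
  rd@[10:8]=0x4 ⇒ $4

$4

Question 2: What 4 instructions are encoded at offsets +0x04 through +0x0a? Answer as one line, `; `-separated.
+0x04: 00 30 ⇒ word 0x3000 (little)
  opcode bits[15:11]=0x6: jsr/J
  imm: (w>>0)&0x7ff=0x0 → #0
+0x06: 00 2c ⇒ word 0x2c00 (little)
  opcode bits[15:11]=0x5: push/R
  rd: (w>>8)&0x7=0x4 → $4
+0x08: 17 75 ⇒ word 0x7517 (little)
  opcode bits[15:11]=0xe: andi/RI
  rd: (w>>8)&0x7=0x5 → $5
  imm: (w>>0)&0xff=0x17 → #23
+0x0a: fe 37 ⇒ word 0x37fe (little)
  opcode bits[15:11]=0x6: jsr/J
  imm: (w>>0)&0x7ff=0x7fe (s11→-2) → #-2

jsr #0; push $4; andi $5, #23; jsr #-2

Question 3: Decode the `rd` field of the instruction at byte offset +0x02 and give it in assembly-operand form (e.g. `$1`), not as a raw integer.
$5

+0x02: 20 ed ⇒ word 0xed20 (little)
  op=0xed20>>11=0x1d ⇒ srl (RR)
  rd@[10:8]=0x5 ⇒ $5
  rs@[7:5]=0x1 ⇒ $1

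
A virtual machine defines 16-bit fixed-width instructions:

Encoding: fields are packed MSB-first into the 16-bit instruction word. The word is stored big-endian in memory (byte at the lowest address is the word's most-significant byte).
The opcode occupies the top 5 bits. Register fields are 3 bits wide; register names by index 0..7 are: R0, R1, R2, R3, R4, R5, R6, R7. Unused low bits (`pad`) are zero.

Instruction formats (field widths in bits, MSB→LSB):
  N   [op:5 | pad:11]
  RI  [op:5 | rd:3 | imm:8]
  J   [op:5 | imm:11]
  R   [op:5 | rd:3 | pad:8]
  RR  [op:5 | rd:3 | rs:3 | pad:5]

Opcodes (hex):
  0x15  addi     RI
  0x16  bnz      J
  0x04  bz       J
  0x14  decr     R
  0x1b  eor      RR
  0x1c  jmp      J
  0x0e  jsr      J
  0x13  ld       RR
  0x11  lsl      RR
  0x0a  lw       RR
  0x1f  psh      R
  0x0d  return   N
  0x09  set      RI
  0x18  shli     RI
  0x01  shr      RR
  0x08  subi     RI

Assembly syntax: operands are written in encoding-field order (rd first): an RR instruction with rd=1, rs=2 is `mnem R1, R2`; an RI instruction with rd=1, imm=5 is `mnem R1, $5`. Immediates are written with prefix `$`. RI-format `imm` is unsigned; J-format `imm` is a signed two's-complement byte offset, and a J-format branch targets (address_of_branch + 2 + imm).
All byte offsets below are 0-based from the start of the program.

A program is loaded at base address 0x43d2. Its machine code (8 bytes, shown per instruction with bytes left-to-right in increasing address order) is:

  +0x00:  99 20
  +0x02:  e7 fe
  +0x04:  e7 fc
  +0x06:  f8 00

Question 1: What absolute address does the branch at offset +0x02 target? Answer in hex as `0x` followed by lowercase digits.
off 0x02: read e7 fe as big → 0xe7fe
  top 5b → 0x1c → jmp [J]
  imm: (w>>0)&0x7ff=0x7fe (s11→-2) → $-2
  target = base 0x43d2 + off 0x02 + 2 + imm -2 = 0x43d4

0x43d4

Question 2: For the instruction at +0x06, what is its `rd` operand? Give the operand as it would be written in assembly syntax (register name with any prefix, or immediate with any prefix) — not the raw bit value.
R0

off 0x06: read f8 00 as big → 0xf800
  top 5b → 0x1f → psh [R]
  rd@[10:8]=0x0 ⇒ R0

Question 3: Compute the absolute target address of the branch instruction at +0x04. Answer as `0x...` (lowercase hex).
0x43d4

@+04  big-endian(e7 fc) = 0xe7fc
  top 5b → 0x1c → jmp [J]
  [10:0] imm=2044 (s11→-4) = $-4
  target = base 0x43d2 + off 0x04 + 2 + imm -4 = 0x43d4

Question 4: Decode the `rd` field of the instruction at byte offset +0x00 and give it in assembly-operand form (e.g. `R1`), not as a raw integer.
R1

[00] 99 20 → 0x9920
  opcode bits[15:11]=0x13: ld/RR
  rd@[10:8]=0x1 ⇒ R1
  rs@[7:5]=0x1 ⇒ R1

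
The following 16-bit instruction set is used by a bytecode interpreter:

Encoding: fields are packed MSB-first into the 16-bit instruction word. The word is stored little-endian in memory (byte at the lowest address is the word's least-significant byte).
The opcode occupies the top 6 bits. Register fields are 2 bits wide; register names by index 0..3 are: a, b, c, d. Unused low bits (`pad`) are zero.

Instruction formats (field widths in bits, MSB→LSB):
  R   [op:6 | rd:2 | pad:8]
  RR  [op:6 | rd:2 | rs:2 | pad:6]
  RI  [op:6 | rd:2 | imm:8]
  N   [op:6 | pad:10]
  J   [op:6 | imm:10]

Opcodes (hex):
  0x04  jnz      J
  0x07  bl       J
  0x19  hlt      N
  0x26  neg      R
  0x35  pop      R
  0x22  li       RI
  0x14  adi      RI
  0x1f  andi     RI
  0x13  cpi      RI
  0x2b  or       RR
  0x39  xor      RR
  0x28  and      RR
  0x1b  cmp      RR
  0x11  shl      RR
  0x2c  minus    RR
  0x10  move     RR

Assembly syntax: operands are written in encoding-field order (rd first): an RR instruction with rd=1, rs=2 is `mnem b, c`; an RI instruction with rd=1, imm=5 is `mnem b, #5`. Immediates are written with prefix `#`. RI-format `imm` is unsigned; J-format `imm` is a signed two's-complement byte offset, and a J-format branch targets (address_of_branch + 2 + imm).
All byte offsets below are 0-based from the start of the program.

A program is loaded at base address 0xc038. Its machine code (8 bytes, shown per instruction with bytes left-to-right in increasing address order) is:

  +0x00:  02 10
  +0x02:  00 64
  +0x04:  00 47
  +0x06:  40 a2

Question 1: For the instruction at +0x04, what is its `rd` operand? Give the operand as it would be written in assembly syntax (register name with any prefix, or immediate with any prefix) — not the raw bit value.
[04] 00 47 → 0x4700
  top 6b → 0x11 → shl [RR]
  rd@[9:8]=0x3 ⇒ d
  rs@[7:6]=0x0 ⇒ a

d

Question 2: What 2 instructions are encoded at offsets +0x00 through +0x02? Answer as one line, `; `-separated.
off 0x00: read 02 10 as little → 0x1002
  opcode bits[15:10]=0x4: jnz/J
  imm: (w>>0)&0x3ff=0x2 → #2
off 0x02: read 00 64 as little → 0x6400
  opcode bits[15:10]=0x19: hlt/N

jnz #2; hlt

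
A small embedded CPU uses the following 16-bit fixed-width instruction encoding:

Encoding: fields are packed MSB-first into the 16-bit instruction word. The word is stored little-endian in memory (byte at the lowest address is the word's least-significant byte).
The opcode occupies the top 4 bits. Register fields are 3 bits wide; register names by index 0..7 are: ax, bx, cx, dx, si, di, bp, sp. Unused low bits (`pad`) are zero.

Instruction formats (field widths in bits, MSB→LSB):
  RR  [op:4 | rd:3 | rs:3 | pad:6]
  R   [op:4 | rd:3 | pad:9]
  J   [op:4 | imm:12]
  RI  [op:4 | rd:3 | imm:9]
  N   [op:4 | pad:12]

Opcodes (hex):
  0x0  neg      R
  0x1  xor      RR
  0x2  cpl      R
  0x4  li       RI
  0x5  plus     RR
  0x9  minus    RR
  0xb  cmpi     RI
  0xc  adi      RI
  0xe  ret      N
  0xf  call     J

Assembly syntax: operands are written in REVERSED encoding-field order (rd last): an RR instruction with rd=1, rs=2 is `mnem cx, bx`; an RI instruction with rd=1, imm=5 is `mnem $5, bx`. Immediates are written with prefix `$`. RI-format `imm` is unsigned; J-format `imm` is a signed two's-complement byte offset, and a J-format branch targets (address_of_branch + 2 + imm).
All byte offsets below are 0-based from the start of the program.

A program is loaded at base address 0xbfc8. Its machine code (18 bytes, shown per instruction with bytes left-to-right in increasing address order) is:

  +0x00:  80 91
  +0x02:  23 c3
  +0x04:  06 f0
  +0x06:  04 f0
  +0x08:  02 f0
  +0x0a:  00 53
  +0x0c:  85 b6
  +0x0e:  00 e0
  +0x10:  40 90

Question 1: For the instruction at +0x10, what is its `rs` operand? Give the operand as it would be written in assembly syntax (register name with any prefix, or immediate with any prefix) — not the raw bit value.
[10] 40 90 → 0x9040
  op=0x9040>>12=0x9 ⇒ minus (RR)
  rd: (w>>9)&0x7=0x0 → ax
  rs: (w>>6)&0x7=0x1 → bx

bx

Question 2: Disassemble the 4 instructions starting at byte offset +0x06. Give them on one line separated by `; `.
@+06  little-endian(04 f0) = 0xf004
  opcode bits[15:12]=0xf: call/J
  imm@[11:0]=0x4 ⇒ $4
@+08  little-endian(02 f0) = 0xf002
  opcode bits[15:12]=0xf: call/J
  imm@[11:0]=0x2 ⇒ $2
@+0a  little-endian(00 53) = 0x5300
  opcode bits[15:12]=0x5: plus/RR
  rd@[11:9]=0x1 ⇒ bx
  rs@[8:6]=0x4 ⇒ si
@+0c  little-endian(85 b6) = 0xb685
  opcode bits[15:12]=0xb: cmpi/RI
  rd@[11:9]=0x3 ⇒ dx
  imm@[8:0]=0x85 ⇒ $133

call $4; call $2; plus si, bx; cmpi $133, dx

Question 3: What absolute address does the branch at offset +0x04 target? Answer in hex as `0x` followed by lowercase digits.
+0x04: 06 f0 ⇒ word 0xf006 (little)
  top 4b → 0xf → call [J]
  imm: (w>>0)&0xfff=0x6 → $6
  target = base 0xbfc8 + off 0x04 + 2 + imm 6 = 0xbfd4

0xbfd4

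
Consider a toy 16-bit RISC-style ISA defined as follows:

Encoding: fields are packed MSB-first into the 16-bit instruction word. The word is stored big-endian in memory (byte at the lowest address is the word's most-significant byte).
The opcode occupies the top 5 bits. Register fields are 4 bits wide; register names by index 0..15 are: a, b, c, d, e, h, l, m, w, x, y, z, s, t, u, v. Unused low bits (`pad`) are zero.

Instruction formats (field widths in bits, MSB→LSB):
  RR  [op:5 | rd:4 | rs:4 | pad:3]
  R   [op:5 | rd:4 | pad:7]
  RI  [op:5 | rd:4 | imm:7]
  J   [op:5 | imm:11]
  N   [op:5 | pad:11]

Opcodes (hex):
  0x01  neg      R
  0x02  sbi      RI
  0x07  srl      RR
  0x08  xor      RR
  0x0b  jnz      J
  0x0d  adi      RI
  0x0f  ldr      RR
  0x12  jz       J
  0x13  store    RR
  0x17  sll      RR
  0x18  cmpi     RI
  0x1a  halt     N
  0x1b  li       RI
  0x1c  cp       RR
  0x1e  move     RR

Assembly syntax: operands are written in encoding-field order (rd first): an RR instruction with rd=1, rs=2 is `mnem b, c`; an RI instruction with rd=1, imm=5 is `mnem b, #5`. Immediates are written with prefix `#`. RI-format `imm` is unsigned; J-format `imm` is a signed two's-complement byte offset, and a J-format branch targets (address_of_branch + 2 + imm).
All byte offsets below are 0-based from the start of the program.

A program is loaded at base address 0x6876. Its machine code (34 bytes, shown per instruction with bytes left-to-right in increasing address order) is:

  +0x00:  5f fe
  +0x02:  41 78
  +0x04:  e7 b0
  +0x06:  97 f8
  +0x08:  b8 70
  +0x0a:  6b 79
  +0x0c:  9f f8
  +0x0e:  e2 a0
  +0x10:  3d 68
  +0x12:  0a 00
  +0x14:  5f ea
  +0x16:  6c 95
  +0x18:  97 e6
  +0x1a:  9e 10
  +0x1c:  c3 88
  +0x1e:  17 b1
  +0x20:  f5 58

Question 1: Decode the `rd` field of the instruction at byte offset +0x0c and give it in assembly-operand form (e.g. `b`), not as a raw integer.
v

off 0x0c: read 9f f8 as big → 0x9ff8
  top 5b → 0x13 → store [RR]
  rd: (w>>7)&0xf=0xf → v
  rs: (w>>3)&0xf=0xf → v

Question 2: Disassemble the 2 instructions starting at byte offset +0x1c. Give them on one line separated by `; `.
@+1c  big-endian(c3 88) = 0xc388
  top 5b → 0x18 → cmpi [RI]
  rd@[10:7]=0x7 ⇒ m
  imm@[6:0]=0x8 ⇒ #8
@+1e  big-endian(17 b1) = 0x17b1
  top 5b → 0x2 → sbi [RI]
  rd@[10:7]=0xf ⇒ v
  imm@[6:0]=0x31 ⇒ #49

cmpi m, #8; sbi v, #49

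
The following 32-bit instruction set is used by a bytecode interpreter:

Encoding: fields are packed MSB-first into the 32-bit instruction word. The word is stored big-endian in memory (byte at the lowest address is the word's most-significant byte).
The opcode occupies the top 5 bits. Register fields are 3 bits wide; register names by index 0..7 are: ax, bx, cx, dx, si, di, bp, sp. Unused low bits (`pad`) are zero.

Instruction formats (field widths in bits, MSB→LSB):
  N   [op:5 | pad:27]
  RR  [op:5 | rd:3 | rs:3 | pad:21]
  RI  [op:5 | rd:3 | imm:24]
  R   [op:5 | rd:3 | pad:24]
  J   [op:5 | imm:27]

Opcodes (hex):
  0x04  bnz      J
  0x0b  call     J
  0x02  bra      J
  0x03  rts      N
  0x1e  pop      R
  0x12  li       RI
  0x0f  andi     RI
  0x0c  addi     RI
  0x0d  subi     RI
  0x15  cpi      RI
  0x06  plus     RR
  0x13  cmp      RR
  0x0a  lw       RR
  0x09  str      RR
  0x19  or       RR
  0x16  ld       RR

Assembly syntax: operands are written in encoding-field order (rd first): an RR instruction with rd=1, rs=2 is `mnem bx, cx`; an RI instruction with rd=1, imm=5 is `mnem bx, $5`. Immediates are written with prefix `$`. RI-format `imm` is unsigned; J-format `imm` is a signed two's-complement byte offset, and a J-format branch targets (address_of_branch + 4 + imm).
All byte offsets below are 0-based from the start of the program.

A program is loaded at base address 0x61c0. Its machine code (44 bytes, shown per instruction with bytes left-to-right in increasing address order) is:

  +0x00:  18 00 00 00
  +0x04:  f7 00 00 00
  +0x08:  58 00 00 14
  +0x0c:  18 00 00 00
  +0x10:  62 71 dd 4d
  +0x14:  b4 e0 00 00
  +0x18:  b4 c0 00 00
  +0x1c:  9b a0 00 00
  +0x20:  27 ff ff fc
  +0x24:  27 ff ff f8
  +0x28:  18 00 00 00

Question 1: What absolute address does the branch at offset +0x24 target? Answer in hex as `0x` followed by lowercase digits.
0x61e0

+0x24: 27 ff ff f8 ⇒ word 0x27fffff8 (big)
  top 5b → 0x4 → bnz [J]
  imm: (w>>0)&0x7ffffff=0x7fffff8 (s27→-8) → $-8
  target = base 0x61c0 + off 0x24 + 4 + imm -8 = 0x61e0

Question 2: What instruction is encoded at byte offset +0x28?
@+28  big-endian(18 00 00 00) = 0x18000000
  top 5b → 0x3 → rts [N]

rts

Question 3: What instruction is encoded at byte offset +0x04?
off 0x04: read f7 00 00 00 as big → 0xf7000000
  opcode bits[31:27]=0x1e: pop/R
  rd: (w>>24)&0x7=0x7 → sp

pop sp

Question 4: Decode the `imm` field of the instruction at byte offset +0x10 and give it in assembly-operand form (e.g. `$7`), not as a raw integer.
[10] 62 71 dd 4d → 0x6271dd4d
  op=0x6271dd4d>>27=0xc ⇒ addi (RI)
  rd@[26:24]=0x2 ⇒ cx
  imm@[23:0]=0x71dd4d ⇒ $7462221

$7462221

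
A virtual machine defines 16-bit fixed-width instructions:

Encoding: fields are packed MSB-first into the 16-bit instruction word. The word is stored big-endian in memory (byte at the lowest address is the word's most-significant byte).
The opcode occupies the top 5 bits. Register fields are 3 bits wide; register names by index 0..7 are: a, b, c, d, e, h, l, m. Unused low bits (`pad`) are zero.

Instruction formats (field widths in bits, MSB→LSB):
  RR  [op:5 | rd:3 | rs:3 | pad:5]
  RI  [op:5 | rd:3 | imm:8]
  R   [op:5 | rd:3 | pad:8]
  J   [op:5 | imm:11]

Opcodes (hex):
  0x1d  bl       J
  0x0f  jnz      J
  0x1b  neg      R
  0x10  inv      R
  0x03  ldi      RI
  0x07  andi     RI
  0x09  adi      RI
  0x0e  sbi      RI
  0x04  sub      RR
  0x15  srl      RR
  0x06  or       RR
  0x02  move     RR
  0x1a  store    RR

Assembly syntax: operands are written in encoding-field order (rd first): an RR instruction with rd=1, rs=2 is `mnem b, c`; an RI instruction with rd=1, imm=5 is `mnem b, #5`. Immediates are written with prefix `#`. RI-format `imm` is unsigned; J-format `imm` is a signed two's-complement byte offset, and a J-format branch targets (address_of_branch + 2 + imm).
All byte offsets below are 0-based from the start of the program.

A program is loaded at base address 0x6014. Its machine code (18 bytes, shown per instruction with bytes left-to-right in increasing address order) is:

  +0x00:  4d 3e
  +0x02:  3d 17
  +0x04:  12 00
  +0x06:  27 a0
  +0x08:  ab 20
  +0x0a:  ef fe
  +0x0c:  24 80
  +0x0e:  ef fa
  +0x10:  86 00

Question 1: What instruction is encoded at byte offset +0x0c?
+0x0c: 24 80 ⇒ word 0x2480 (big)
  top 5b → 0x4 → sub [RR]
  rd: (w>>8)&0x7=0x4 → e
  rs: (w>>5)&0x7=0x4 → e

sub e, e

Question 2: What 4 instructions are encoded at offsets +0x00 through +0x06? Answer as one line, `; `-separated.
adi h, #62; andi h, #23; move c, a; sub m, h

@+00  big-endian(4d 3e) = 0x4d3e
  top 5b → 0x9 → adi [RI]
  [10:8] rd=5 = h
  [7:0] imm=62 = #62
@+02  big-endian(3d 17) = 0x3d17
  top 5b → 0x7 → andi [RI]
  [10:8] rd=5 = h
  [7:0] imm=23 = #23
@+04  big-endian(12 00) = 0x1200
  top 5b → 0x2 → move [RR]
  [10:8] rd=2 = c
  [7:5] rs=0 = a
@+06  big-endian(27 a0) = 0x27a0
  top 5b → 0x4 → sub [RR]
  [10:8] rd=7 = m
  [7:5] rs=5 = h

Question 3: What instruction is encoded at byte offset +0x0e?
+0x0e: ef fa ⇒ word 0xeffa (big)
  op=0xeffa>>11=0x1d ⇒ bl (J)
  imm: (w>>0)&0x7ff=0x7fa (s11→-6) → #-6

bl #-6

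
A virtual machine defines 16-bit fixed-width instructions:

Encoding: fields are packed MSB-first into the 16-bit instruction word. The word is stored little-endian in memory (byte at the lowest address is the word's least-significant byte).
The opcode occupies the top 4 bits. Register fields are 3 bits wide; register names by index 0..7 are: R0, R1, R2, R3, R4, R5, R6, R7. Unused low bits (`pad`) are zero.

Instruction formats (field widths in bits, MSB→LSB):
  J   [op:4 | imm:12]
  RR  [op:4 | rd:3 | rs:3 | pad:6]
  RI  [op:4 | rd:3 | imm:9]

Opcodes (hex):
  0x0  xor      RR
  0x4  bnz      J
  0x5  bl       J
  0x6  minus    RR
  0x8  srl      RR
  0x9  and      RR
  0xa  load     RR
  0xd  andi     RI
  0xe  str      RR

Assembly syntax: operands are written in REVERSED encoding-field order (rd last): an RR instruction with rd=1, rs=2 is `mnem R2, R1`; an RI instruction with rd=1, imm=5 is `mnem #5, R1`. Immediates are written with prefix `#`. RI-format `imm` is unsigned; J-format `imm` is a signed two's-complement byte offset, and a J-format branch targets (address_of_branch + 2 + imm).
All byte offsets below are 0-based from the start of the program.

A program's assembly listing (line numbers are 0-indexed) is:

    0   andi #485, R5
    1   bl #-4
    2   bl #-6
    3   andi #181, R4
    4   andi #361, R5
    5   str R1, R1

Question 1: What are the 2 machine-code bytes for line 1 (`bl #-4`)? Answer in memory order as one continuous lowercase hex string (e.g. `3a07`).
1. bl fields op=0x5:4|imm=-4:12 → word 5ffch → fc 5f

fc5f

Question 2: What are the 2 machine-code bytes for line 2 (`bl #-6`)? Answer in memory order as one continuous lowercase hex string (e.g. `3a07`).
fa5f

line 2 (bl): pack op=0x5:4|imm=-6:12 = 0x5ffa; little→ fa 5f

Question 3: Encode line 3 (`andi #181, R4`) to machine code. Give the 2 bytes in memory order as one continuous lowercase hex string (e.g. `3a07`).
b5d8

3. andi fields op=0xd:4|rd=4:3|imm=181:9 → word d8b5h → b5 d8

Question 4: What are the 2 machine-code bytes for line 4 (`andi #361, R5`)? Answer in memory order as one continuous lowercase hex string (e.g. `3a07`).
line 4 (andi): pack op=0xd:4|rd=5:3|imm=361:9 = 0xdb69; little→ 69 db

69db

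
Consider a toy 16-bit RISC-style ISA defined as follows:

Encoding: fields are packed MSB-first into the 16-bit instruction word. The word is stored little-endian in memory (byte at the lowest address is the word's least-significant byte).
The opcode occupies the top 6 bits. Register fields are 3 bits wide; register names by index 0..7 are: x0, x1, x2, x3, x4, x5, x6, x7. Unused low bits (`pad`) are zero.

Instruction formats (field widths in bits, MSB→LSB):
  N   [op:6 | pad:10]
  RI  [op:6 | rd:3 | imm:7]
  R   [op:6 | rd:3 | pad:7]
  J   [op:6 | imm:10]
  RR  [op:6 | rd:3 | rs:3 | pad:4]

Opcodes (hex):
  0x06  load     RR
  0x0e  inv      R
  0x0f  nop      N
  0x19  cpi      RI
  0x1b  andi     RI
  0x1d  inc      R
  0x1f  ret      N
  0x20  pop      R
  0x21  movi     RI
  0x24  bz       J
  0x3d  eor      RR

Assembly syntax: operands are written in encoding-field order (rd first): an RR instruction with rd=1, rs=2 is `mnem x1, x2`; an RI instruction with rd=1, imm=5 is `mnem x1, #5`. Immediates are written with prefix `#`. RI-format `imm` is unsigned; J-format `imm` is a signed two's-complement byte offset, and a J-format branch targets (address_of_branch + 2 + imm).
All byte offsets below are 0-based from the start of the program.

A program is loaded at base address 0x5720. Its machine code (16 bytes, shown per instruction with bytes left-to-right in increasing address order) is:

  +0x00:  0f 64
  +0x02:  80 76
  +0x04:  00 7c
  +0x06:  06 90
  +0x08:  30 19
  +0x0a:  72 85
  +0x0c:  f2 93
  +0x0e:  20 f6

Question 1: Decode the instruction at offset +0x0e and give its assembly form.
eor x4, x2

@+0e  little-endian(20 f6) = 0xf620
  top 6b → 0x3d → eor [RR]
  rd@[9:7]=0x4 ⇒ x4
  rs@[6:4]=0x2 ⇒ x2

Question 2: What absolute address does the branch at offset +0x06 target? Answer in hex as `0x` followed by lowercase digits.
+0x06: 06 90 ⇒ word 0x9006 (little)
  op=0x9006>>10=0x24 ⇒ bz (J)
  imm: (w>>0)&0x3ff=0x6 → #6
  target = base 0x5720 + off 0x06 + 2 + imm 6 = 0x572e

0x572e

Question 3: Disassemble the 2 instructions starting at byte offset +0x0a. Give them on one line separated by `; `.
@+0a  little-endian(72 85) = 0x8572
  top 6b → 0x21 → movi [RI]
  rd@[9:7]=0x2 ⇒ x2
  imm@[6:0]=0x72 ⇒ #114
@+0c  little-endian(f2 93) = 0x93f2
  top 6b → 0x24 → bz [J]
  imm@[9:0]=0x3f2 (s10→-14) ⇒ #-14

movi x2, #114; bz #-14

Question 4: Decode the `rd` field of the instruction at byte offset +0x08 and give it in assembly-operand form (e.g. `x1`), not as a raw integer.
x2

+0x08: 30 19 ⇒ word 0x1930 (little)
  op=0x1930>>10=0x6 ⇒ load (RR)
  rd@[9:7]=0x2 ⇒ x2
  rs@[6:4]=0x3 ⇒ x3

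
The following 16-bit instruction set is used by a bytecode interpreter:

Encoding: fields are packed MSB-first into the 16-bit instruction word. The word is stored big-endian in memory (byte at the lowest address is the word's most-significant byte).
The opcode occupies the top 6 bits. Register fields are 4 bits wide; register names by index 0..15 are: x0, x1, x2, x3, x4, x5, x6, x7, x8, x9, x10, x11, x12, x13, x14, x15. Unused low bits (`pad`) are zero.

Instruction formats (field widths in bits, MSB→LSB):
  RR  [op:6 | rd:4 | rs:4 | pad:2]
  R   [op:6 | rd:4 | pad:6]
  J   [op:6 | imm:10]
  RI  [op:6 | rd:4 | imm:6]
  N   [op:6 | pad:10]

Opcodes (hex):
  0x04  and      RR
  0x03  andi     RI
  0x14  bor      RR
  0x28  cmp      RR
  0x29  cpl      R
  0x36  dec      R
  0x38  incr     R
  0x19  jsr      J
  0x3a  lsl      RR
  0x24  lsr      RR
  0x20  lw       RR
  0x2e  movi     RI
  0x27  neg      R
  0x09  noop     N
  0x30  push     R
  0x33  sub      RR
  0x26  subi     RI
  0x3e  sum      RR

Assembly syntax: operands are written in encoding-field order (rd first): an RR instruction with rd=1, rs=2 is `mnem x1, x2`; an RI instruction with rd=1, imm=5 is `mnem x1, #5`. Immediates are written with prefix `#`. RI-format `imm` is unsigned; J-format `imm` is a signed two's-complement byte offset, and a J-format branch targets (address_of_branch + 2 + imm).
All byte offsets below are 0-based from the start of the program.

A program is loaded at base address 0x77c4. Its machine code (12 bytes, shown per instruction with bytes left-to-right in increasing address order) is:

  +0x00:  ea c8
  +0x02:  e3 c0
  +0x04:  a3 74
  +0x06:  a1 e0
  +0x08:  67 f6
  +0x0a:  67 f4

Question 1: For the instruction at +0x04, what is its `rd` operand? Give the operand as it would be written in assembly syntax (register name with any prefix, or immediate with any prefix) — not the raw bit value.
@+04  big-endian(a3 74) = 0xa374
  top 6b → 0x28 → cmp [RR]
  [9:6] rd=13 = x13
  [5:2] rs=13 = x13

x13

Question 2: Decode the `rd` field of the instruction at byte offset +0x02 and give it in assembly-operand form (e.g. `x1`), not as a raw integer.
@+02  big-endian(e3 c0) = 0xe3c0
  op=0xe3c0>>10=0x38 ⇒ incr (R)
  [9:6] rd=15 = x15

x15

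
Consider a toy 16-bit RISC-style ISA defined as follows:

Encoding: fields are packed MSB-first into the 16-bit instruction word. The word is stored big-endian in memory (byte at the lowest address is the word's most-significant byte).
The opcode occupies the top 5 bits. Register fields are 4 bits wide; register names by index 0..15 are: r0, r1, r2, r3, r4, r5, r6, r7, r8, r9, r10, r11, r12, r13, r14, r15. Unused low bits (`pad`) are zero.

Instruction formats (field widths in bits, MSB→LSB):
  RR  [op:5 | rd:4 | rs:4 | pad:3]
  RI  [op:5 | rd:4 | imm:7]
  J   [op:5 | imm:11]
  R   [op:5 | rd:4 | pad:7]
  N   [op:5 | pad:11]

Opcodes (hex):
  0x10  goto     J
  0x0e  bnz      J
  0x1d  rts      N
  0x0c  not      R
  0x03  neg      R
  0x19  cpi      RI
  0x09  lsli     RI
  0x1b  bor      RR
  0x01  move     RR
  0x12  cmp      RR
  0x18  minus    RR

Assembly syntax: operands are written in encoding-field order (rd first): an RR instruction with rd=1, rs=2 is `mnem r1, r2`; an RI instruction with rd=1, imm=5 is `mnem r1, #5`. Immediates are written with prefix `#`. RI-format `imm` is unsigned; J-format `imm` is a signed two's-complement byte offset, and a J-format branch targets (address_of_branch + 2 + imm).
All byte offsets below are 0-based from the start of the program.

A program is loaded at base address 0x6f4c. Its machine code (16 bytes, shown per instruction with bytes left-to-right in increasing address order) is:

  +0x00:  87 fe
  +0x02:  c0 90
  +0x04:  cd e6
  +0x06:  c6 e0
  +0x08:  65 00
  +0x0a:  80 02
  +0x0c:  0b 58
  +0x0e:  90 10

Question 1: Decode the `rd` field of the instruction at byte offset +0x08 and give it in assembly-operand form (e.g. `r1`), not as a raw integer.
r10

off 0x08: read 65 00 as big → 0x6500
  top 5b → 0xc → not [R]
  [10:7] rd=10 = r10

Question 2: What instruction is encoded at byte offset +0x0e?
+0x0e: 90 10 ⇒ word 0x9010 (big)
  op=0x9010>>11=0x12 ⇒ cmp (RR)
  [10:7] rd=0 = r0
  [6:3] rs=2 = r2

cmp r0, r2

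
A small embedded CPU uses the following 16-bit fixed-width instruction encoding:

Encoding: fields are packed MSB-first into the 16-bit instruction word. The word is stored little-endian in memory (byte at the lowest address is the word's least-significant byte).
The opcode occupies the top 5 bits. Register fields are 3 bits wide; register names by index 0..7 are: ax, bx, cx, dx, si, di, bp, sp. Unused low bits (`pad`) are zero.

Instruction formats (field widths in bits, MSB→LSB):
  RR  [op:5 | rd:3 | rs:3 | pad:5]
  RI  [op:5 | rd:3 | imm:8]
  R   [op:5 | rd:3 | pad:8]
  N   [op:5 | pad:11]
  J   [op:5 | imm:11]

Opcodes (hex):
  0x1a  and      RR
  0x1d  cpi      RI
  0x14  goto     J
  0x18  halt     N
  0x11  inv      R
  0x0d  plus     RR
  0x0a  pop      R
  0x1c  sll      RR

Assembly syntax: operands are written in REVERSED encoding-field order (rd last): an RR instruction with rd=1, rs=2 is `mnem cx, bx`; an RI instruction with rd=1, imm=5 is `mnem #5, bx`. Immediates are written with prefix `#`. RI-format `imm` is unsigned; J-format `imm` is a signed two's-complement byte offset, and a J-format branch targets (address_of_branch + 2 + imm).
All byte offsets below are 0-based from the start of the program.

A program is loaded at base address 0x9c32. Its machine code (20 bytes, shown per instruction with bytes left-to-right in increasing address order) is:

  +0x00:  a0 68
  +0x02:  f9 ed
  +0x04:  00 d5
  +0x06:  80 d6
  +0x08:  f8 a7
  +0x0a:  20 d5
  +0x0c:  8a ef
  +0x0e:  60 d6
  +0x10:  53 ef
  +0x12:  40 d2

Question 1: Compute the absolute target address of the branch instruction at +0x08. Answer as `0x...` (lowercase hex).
0x9c34

@+08  little-endian(f8 a7) = 0xa7f8
  top 5b → 0x14 → goto [J]
  imm@[10:0]=0x7f8 (s11→-8) ⇒ #-8
  target = base 0x9c32 + off 0x08 + 2 + imm -8 = 0x9c34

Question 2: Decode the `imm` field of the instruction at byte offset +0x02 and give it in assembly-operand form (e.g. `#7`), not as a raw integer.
#249

@+02  little-endian(f9 ed) = 0xedf9
  top 5b → 0x1d → cpi [RI]
  rd@[10:8]=0x5 ⇒ di
  imm@[7:0]=0xf9 ⇒ #249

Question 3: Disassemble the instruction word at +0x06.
off 0x06: read 80 d6 as little → 0xd680
  opcode bits[15:11]=0x1a: and/RR
  rd@[10:8]=0x6 ⇒ bp
  rs@[7:5]=0x4 ⇒ si

and si, bp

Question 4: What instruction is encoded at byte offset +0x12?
and cx, cx

[12] 40 d2 → 0xd240
  op=0xd240>>11=0x1a ⇒ and (RR)
  rd: (w>>8)&0x7=0x2 → cx
  rs: (w>>5)&0x7=0x2 → cx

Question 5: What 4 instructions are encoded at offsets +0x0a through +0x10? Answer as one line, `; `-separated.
@+0a  little-endian(20 d5) = 0xd520
  op=0xd520>>11=0x1a ⇒ and (RR)
  [10:8] rd=5 = di
  [7:5] rs=1 = bx
@+0c  little-endian(8a ef) = 0xef8a
  op=0xef8a>>11=0x1d ⇒ cpi (RI)
  [10:8] rd=7 = sp
  [7:0] imm=138 = #138
@+0e  little-endian(60 d6) = 0xd660
  op=0xd660>>11=0x1a ⇒ and (RR)
  [10:8] rd=6 = bp
  [7:5] rs=3 = dx
@+10  little-endian(53 ef) = 0xef53
  op=0xef53>>11=0x1d ⇒ cpi (RI)
  [10:8] rd=7 = sp
  [7:0] imm=83 = #83

and bx, di; cpi #138, sp; and dx, bp; cpi #83, sp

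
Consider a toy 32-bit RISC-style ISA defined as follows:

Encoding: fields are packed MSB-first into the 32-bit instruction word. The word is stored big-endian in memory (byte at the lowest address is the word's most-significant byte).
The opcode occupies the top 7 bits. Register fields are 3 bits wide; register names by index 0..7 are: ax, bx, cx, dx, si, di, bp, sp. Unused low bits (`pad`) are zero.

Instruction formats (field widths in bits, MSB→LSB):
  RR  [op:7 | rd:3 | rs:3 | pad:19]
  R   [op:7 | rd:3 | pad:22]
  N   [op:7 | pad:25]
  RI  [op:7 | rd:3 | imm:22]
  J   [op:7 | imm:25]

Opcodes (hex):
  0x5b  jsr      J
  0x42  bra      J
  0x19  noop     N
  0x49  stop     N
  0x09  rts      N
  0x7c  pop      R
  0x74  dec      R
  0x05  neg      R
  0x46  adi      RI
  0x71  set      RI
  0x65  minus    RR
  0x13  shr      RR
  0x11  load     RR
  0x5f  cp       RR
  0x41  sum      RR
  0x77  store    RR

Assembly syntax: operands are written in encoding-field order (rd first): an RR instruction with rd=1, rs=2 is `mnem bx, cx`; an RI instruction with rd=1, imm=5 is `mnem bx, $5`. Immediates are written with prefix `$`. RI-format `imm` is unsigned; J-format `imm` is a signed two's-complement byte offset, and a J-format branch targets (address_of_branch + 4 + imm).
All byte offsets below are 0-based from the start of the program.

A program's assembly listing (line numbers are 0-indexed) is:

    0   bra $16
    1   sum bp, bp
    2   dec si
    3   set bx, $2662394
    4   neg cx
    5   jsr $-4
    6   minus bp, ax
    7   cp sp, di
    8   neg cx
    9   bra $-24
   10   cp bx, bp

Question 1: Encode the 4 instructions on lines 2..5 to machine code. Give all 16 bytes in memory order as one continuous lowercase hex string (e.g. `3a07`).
line 2 (dec): pack op=0x74:7|rd=4:3|pad=0:22 = 0xe9000000; big→ e9 00 00 00
line 3 (set): pack op=0x71:7|rd=1:3|imm=2662394:22 = 0xe2689ffa; big→ e2 68 9f fa
line 4 (neg): pack op=0x5:7|rd=2:3|pad=0:22 = 0x0a800000; big→ 0a 80 00 00
line 5 (jsr): pack op=0x5b:7|imm=-4:25 = 0xb7fffffc; big→ b7 ff ff fc

e9000000e2689ffa0a800000b7fffffc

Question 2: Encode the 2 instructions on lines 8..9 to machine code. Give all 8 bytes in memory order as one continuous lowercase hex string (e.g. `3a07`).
line 8 (neg): pack op=0x5:7|rd=2:3|pad=0:22 = 0x0a800000; big→ 0a 80 00 00
line 9 (bra): pack op=0x42:7|imm=-24:25 = 0x85ffffe8; big→ 85 ff ff e8

0a80000085ffffe8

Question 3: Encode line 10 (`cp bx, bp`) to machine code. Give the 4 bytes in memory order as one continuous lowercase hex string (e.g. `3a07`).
10. cp fields op=0x5f:7|rd=1:3|rs=6:3|pad=0:19 → word be700000h → be 70 00 00

be700000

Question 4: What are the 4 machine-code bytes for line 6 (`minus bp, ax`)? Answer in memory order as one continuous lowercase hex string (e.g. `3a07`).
cb800000

L6: minus op=0x65:7|rd=6:3|rs=0:3|pad=0:19 ⇒ 0xcb800000 ⇒ big cb 80 00 00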